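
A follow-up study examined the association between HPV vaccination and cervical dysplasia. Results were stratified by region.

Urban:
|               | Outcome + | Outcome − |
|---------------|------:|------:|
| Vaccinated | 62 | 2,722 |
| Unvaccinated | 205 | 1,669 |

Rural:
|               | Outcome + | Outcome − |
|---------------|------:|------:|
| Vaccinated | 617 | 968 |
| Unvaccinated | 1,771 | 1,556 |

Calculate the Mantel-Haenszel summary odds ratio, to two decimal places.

OR_MH = Σ(aᵢdᵢ/nᵢ) / Σ(bᵢcᵢ/nᵢ), where nᵢ is the stratum total.
Stratum 1 (Urban): n = 4658; a·d/n = 62·1669/4658 = 22.2151; b·c/n = 2722·205/4658 = 119.7960
Stratum 2 (Rural): n = 4912; a·d/n = 617·1556/4912 = 195.4503; b·c/n = 968·1771/4912 = 349.0081
OR_MH = (22.2151 + 195.4503) / (119.7960 + 349.0081) = 217.6654 / 468.8042 = 0.46430

0.46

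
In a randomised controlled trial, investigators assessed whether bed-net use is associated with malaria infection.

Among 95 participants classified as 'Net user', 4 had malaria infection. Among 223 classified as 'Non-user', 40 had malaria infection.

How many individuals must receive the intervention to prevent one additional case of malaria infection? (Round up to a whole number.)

Risk in treated group = 4/95 = 0.04211; risk in control = 40/223 = 0.17937.
Absolute risk reduction = 0.17937 − 0.04211 = 0.13727
NNT = 1 / ARR = 1 / 0.13727 = 7.285 → round up → 8

8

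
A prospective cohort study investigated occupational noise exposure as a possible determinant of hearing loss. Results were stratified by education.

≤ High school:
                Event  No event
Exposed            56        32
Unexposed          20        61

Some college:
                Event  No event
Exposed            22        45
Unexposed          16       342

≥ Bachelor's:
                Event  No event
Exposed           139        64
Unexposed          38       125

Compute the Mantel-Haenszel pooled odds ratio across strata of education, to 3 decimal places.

OR_MH = Σ(aᵢdᵢ/nᵢ) / Σ(bᵢcᵢ/nᵢ), where nᵢ is the stratum total.
Stratum 1 (≤ High school): n = 169; a·d/n = 56·61/169 = 20.2130; b·c/n = 32·20/169 = 3.7870
Stratum 2 (Some college): n = 425; a·d/n = 22·342/425 = 17.7035; b·c/n = 45·16/425 = 1.6941
Stratum 3 (≥ Bachelor's): n = 366; a·d/n = 139·125/366 = 47.4727; b·c/n = 64·38/366 = 6.6448
OR_MH = (20.2130 + 17.7035 + 47.4727) / (3.7870 + 1.6941 + 6.6448) = 85.3892 / 12.1259 = 7.04188

7.042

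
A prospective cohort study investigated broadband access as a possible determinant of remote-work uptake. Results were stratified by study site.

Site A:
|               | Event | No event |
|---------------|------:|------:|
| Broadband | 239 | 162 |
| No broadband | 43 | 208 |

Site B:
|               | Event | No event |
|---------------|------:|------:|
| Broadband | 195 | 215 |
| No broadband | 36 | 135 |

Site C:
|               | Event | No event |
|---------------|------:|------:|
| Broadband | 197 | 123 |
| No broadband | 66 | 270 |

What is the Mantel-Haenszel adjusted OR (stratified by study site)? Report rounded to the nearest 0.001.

OR_MH = Σ(aᵢdᵢ/nᵢ) / Σ(bᵢcᵢ/nᵢ), where nᵢ is the stratum total.
Stratum 1 (Site A): n = 652; a·d/n = 239·208/652 = 76.2454; b·c/n = 162·43/652 = 10.6840
Stratum 2 (Site B): n = 581; a·d/n = 195·135/581 = 45.3098; b·c/n = 215·36/581 = 13.3219
Stratum 3 (Site C): n = 656; a·d/n = 197·270/656 = 81.0823; b·c/n = 123·66/656 = 12.3750
OR_MH = (76.2454 + 45.3098 + 81.0823) / (10.6840 + 13.3219 + 12.3750) = 202.6375 / 36.3809 = 5.56989

5.570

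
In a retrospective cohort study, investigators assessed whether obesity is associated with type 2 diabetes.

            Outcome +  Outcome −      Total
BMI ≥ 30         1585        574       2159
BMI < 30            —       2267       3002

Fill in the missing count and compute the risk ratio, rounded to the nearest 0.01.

3.00

The missing cell is in the unexposed row: 3002 − 2267 = 735.
So a = 1585, b = 574, c = 735, d = 2267.
RR = [a/(a+b)] / [c/(c+d)] = (1585/2159) / (735/3002) = 0.73414/0.24484 = 2.99847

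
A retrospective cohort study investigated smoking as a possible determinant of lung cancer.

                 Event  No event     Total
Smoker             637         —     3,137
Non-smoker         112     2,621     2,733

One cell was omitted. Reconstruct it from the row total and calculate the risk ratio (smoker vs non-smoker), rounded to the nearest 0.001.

The missing cell is in the exposed row: 3137 − 637 = 2500.
So a = 637, b = 2500, c = 112, d = 2621.
RR = [a/(a+b)] / [c/(c+d)] = (637/3137) / (112/2733) = 0.20306/0.04098 = 4.95503

4.955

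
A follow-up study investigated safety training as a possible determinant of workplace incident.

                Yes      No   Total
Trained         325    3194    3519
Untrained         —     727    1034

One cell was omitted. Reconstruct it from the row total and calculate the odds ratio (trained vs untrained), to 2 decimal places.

The missing cell is in the unexposed row: 1034 − 727 = 307.
So a = 325, b = 3194, c = 307, d = 727.
OR = (a·d)/(b·c) = (325 × 727) / (3194 × 307) = 236275 / 980558 = 0.24096

0.24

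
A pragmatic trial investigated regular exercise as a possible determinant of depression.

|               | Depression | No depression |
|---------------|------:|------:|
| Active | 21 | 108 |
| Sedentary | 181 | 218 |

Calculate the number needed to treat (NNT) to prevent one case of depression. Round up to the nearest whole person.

Risk in treated group = 21/129 = 0.16279; risk in control = 181/399 = 0.45363.
Absolute risk reduction = 0.45363 − 0.16279 = 0.29084
NNT = 1 / ARR = 1 / 0.29084 = 3.438 → round up → 4

4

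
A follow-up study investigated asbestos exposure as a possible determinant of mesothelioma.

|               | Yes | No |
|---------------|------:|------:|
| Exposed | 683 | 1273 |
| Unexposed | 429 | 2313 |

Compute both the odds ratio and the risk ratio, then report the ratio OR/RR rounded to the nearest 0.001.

1.296

Cells: a = 683, b = 1273, c = 429, d = 2313.
OR = (683·2313)/(1273·429) = 1579779/546117 = 2.89275
Risk in exposed = 683/1956 = 0.34918; risk in unexposed = 429/2742 = 0.15646; RR = 2.23183
OR/RR = 2.89275 / 2.23183 = 1.29613
The outcome is not rare, so the OR lies further from 1 than the RR.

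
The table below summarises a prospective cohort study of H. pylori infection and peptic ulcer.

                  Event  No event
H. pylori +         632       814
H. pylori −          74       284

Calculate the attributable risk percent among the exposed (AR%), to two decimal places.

52.71

Cells: a = 632, b = 814, c = 74, d = 284.
Risk in exposed = 632/1446 = 0.43707; risk in unexposed = 74/358 = 0.20670.
RR = 0.43707/0.20670 = 2.11446
AR% = (RR − 1)/RR × 100 = (2.11446 − 1)/2.11446 × 100 = 52.7067%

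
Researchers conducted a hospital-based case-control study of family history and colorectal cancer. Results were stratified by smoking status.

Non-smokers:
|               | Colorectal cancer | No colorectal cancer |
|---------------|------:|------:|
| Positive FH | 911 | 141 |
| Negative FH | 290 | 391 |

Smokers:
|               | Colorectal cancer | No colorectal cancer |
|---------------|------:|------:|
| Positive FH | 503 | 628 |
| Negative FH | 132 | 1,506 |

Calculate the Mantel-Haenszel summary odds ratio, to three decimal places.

8.950

OR_MH = Σ(aᵢdᵢ/nᵢ) / Σ(bᵢcᵢ/nᵢ), where nᵢ is the stratum total.
Stratum 1 (Non-smokers): n = 1733; a·d/n = 911·391/1733 = 205.5401; b·c/n = 141·290/1733 = 23.5949
Stratum 2 (Smokers): n = 2769; a·d/n = 503·1506/2769 = 273.5710; b·c/n = 628·132/2769 = 29.9372
OR_MH = (205.5401 + 273.5710) / (23.5949 + 29.9372) = 479.1111 / 53.5321 = 8.94998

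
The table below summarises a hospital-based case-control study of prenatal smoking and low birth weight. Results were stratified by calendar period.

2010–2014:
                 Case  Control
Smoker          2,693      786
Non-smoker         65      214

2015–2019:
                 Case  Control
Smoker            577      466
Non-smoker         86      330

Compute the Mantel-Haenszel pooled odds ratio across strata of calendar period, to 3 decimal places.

6.913

OR_MH = Σ(aᵢdᵢ/nᵢ) / Σ(bᵢcᵢ/nᵢ), where nᵢ is the stratum total.
Stratum 1 (2010–2014): n = 3758; a·d/n = 2693·214/3758 = 153.3534; b·c/n = 786·65/3758 = 13.5950
Stratum 2 (2015–2019): n = 1459; a·d/n = 577·330/1459 = 130.5072; b·c/n = 466·86/1459 = 27.4681
OR_MH = (153.3534 + 130.5072) / (13.5950 + 27.4681) = 283.8606 / 41.0631 = 6.91279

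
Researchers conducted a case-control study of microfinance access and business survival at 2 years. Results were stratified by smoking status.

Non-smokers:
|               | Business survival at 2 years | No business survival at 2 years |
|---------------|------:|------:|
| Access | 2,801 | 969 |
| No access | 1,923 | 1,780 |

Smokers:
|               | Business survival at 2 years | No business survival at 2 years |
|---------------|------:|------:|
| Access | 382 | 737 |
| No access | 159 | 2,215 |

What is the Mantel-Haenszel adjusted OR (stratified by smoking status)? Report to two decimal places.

3.21

OR_MH = Σ(aᵢdᵢ/nᵢ) / Σ(bᵢcᵢ/nᵢ), where nᵢ is the stratum total.
Stratum 1 (Non-smokers): n = 7473; a·d/n = 2801·1780/7473 = 667.1725; b·c/n = 969·1923/7473 = 249.3493
Stratum 2 (Smokers): n = 3493; a·d/n = 382·2215/3493 = 242.2359; b·c/n = 737·159/3493 = 33.5480
OR_MH = (667.1725 + 242.2359) / (249.3493 + 33.5480) = 909.4084 / 282.8972 = 3.21462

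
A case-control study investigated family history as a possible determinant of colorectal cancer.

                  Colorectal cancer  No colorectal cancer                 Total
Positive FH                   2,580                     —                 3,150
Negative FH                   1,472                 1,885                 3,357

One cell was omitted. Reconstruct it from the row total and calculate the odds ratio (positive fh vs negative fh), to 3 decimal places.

5.796

The missing cell is in the exposed row: 3150 − 2580 = 570.
So a = 2580, b = 570, c = 1472, d = 1885.
OR = (a·d)/(b·c) = (2580 × 1885) / (570 × 1472) = 4863300 / 839040 = 5.79627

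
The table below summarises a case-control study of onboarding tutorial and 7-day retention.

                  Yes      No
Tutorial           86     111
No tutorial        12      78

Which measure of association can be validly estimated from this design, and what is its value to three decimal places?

5.036

Cells: a = 86, b = 111, c = 12, d = 78.
This is a case-control study: participants were sampled on outcome status, so risks in the source population cannot be estimated directly — relative risk is not valid here. The odds ratio is the appropriate measure.
OR = (a·d)/(b·c) = (86 × 78) / (111 × 12) = 6708 / 1332 = 5.03604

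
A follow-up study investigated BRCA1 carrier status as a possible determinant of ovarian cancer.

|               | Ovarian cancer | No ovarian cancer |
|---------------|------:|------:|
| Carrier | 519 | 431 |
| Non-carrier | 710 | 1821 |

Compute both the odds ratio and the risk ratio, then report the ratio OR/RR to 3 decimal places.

Cells: a = 519, b = 431, c = 710, d = 1821.
OR = (519·1821)/(431·710) = 945099/306010 = 3.08846
Risk in exposed = 519/950 = 0.54632; risk in unexposed = 710/2531 = 0.28052; RR = 1.94750
OR/RR = 3.08846 / 1.94750 = 1.58586
The outcome is not rare, so the OR lies further from 1 than the RR.

1.586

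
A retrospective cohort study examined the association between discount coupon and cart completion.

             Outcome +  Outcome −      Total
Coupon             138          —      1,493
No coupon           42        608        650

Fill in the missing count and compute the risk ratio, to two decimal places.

The missing cell is in the exposed row: 1493 − 138 = 1355.
So a = 138, b = 1355, c = 42, d = 608.
RR = [a/(a+b)] / [c/(c+d)] = (138/1493) / (42/650) = 0.09243/0.06462 = 1.43049

1.43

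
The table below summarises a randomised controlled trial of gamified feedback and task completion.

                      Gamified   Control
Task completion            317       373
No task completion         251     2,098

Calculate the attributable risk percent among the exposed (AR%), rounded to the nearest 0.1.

Reading the table with exposure as columns: a = 317 (Gamified, case), b = 251 (Gamified, non-case), c = 373 (Control, case), d = 2098.
Risk in exposed = 317/568 = 0.55810; risk in unexposed = 373/2471 = 0.15095.
RR = 0.55810/0.15095 = 3.69722
AR% = (RR − 1)/RR × 100 = (3.69722 − 1)/3.69722 × 100 = 72.9526%

73.0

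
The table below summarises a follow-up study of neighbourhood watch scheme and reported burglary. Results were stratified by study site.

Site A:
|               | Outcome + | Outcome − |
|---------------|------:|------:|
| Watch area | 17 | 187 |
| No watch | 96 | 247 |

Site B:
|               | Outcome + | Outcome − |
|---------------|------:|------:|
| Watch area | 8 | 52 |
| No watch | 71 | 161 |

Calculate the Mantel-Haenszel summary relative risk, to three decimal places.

0.338

RR_MH = Σ(aᵢ·n₀ᵢ/nᵢ) / Σ(cᵢ·n₁ᵢ/nᵢ), with n₁ᵢ = aᵢ+bᵢ (exposed), n₀ᵢ = cᵢ+dᵢ (unexposed), nᵢ = n₁ᵢ+n₀ᵢ.
Stratum 1 (Site A): n₁ = 204, n₀ = 343, n = 547; a·n₀/n = 17·343/547 = 10.6600; c·n₁/n = 96·204/547 = 35.8026
Stratum 2 (Site B): n₁ = 60, n₀ = 232, n = 292; a·n₀/n = 8·232/292 = 6.3562; c·n₁/n = 71·60/292 = 14.5890
RR_MH = (10.6600 + 6.3562) / (35.8026 + 14.5890) = 17.0161 / 50.3916 = 0.33768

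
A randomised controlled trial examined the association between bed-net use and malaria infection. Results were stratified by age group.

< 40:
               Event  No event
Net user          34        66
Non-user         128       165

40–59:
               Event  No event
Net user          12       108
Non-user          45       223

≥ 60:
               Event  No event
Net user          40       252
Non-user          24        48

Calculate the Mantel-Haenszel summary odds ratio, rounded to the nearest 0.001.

0.522

OR_MH = Σ(aᵢdᵢ/nᵢ) / Σ(bᵢcᵢ/nᵢ), where nᵢ is the stratum total.
Stratum 1 (< 40): n = 393; a·d/n = 34·165/393 = 14.2748; b·c/n = 66·128/393 = 21.4962
Stratum 2 (40–59): n = 388; a·d/n = 12·223/388 = 6.8969; b·c/n = 108·45/388 = 12.5258
Stratum 3 (≥ 60): n = 364; a·d/n = 40·48/364 = 5.2747; b·c/n = 252·24/364 = 16.6154
OR_MH = (14.2748 + 6.8969 + 5.2747) / (21.4962 + 12.5258 + 16.6154) = 26.4464 / 50.6373 = 0.52227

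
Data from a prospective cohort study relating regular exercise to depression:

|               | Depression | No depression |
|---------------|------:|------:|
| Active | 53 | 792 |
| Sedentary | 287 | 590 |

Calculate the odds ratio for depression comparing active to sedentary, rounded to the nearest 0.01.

0.14

Cells: a = 53, b = 792, c = 287, d = 590.
OR = (a·d)/(b·c) = (53 × 590) / (792 × 287) = 31270 / 227304 = 0.13757
Exposure is associated with lower odds of depression (OR = 0.14 < 1).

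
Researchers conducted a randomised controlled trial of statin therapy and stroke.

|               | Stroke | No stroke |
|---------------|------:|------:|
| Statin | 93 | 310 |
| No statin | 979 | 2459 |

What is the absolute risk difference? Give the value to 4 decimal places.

Cells: a = 93, b = 310, c = 979, d = 2459.
Risk in exposed = 93/403 = 0.230769; risk in unexposed = 979/3438 = 0.284759.
Risk difference = 0.230769 − 0.284759 = -0.053989

-0.0540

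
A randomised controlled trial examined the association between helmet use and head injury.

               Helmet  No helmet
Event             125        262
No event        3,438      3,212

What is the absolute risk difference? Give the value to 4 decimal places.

-0.0403

Reading the table with exposure as columns: a = 125 (Helmet, case), b = 3438 (Helmet, non-case), c = 262 (No helmet, case), d = 3212.
Risk in exposed = 125/3563 = 0.035083; risk in unexposed = 262/3474 = 0.075417.
Risk difference = 0.035083 − 0.075417 = -0.040335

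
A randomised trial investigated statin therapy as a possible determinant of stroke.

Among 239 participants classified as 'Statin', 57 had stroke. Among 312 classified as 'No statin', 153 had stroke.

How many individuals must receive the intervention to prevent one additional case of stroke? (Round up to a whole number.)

4

Risk in treated group = 57/239 = 0.23849; risk in control = 153/312 = 0.49038.
Absolute risk reduction = 0.49038 − 0.23849 = 0.25189
NNT = 1 / ARR = 1 / 0.25189 = 3.970 → round up → 4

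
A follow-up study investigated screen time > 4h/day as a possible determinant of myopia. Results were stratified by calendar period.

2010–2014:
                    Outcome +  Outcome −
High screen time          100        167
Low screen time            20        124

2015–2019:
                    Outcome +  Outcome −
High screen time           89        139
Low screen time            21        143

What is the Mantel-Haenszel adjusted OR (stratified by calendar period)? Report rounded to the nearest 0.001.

4.022

OR_MH = Σ(aᵢdᵢ/nᵢ) / Σ(bᵢcᵢ/nᵢ), where nᵢ is the stratum total.
Stratum 1 (2010–2014): n = 411; a·d/n = 100·124/411 = 30.1703; b·c/n = 167·20/411 = 8.1265
Stratum 2 (2015–2019): n = 392; a·d/n = 89·143/392 = 32.4668; b·c/n = 139·21/392 = 7.4464
OR_MH = (30.1703 + 32.4668) / (8.1265 + 7.4464) = 62.6372 / 15.5729 = 4.02218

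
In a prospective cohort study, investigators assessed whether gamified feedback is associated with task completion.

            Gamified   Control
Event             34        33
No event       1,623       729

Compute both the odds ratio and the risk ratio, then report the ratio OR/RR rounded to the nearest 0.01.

0.98

Reading the table with exposure as columns: a = 34 (Gamified, case), b = 1623 (Gamified, non-case), c = 33 (Control, case), d = 729.
OR = (34·729)/(1623·33) = 24786/53559 = 0.46278
Risk in exposed = 34/1657 = 0.02052; risk in unexposed = 33/762 = 0.04331; RR = 0.47380
OR/RR = 0.46278 / 0.47380 = 0.97673
The outcome is rare in both groups, so OR ≈ RR (ratio near 1).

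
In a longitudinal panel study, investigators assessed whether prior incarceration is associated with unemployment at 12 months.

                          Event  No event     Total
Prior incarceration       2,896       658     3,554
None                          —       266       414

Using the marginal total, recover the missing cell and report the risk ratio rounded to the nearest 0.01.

2.28

The missing cell is in the unexposed row: 414 − 266 = 148.
So a = 2896, b = 658, c = 148, d = 266.
RR = [a/(a+b)] / [c/(c+d)] = (2896/3554) / (148/414) = 0.81486/0.35749 = 2.27940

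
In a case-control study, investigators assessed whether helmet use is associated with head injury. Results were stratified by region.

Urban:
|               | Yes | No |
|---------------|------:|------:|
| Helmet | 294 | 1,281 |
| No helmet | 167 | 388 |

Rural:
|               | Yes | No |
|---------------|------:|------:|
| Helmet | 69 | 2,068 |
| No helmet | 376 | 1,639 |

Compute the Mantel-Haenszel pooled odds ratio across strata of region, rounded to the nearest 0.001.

OR_MH = Σ(aᵢdᵢ/nᵢ) / Σ(bᵢcᵢ/nᵢ), where nᵢ is the stratum total.
Stratum 1 (Urban): n = 2130; a·d/n = 294·388/2130 = 53.5549; b·c/n = 1281·167/2130 = 100.4352
Stratum 2 (Rural): n = 4152; a·d/n = 69·1639/4152 = 27.2377; b·c/n = 2068·376/4152 = 187.2755
OR_MH = (53.5549 + 27.2377) / (100.4352 + 187.2755) = 80.7926 / 287.7107 = 0.28081

0.281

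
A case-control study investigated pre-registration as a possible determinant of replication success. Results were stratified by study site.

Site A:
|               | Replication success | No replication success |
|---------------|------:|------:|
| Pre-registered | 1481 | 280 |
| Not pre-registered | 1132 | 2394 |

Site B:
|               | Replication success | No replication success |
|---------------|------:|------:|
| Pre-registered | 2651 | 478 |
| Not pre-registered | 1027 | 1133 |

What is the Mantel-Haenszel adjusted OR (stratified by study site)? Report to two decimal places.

8.11

OR_MH = Σ(aᵢdᵢ/nᵢ) / Σ(bᵢcᵢ/nᵢ), where nᵢ is the stratum total.
Stratum 1 (Site A): n = 5287; a·d/n = 1481·2394/5287 = 670.6098; b·c/n = 280·1132/5287 = 59.9508
Stratum 2 (Site B): n = 5289; a·d/n = 2651·1133/5289 = 567.8924; b·c/n = 478·1027/5289 = 92.8164
OR_MH = (670.6098 + 567.8924) / (59.9508 + 92.8164) = 1238.5022 / 152.7672 = 8.10712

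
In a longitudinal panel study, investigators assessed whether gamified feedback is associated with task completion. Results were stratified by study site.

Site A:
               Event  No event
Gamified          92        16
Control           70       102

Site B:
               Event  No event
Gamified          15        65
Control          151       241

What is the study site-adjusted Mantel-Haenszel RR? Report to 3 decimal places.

RR_MH = Σ(aᵢ·n₀ᵢ/nᵢ) / Σ(cᵢ·n₁ᵢ/nᵢ), with n₁ᵢ = aᵢ+bᵢ (exposed), n₀ᵢ = cᵢ+dᵢ (unexposed), nᵢ = n₁ᵢ+n₀ᵢ.
Stratum 1 (Site A): n₁ = 108, n₀ = 172, n = 280; a·n₀/n = 92·172/280 = 56.5143; c·n₁/n = 70·108/280 = 27.0000
Stratum 2 (Site B): n₁ = 80, n₀ = 392, n = 472; a·n₀/n = 15·392/472 = 12.4576; c·n₁/n = 151·80/472 = 25.5932
RR_MH = (56.5143 + 12.4576) / (27.0000 + 25.5932) = 68.9719 / 52.5932 = 1.31142

1.311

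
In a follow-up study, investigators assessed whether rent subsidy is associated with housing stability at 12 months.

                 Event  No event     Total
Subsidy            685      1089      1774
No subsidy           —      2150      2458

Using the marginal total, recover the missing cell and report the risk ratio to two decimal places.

The missing cell is in the unexposed row: 2458 − 2150 = 308.
So a = 685, b = 1089, c = 308, d = 2150.
RR = [a/(a+b)] / [c/(c+d)] = (685/1774) / (308/2458) = 0.38613/0.12531 = 3.08154

3.08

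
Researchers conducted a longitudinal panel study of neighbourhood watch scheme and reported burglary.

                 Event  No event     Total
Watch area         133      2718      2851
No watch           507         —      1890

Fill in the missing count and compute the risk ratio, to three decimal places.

0.174

The missing cell is in the unexposed row: 1890 − 507 = 1383.
So a = 133, b = 2718, c = 507, d = 1383.
RR = [a/(a+b)] / [c/(c+d)] = (133/2851) / (507/1890) = 0.04665/0.26825 = 0.17390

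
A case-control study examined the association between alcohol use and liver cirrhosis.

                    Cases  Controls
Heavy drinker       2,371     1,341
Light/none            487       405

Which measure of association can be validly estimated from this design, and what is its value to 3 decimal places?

1.470

Cells: a = 2371, b = 1341, c = 487, d = 405.
This is a case-control study: participants were sampled on outcome status, so risks in the source population cannot be estimated directly — relative risk is not valid here. The odds ratio is the appropriate measure.
OR = (a·d)/(b·c) = (2371 × 405) / (1341 × 487) = 960255 / 653067 = 1.47038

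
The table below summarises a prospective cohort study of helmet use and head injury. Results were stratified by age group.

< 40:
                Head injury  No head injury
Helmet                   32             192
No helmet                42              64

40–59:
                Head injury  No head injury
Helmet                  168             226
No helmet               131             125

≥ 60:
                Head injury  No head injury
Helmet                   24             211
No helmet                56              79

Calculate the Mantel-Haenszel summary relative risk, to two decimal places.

RR_MH = Σ(aᵢ·n₀ᵢ/nᵢ) / Σ(cᵢ·n₁ᵢ/nᵢ), with n₁ᵢ = aᵢ+bᵢ (exposed), n₀ᵢ = cᵢ+dᵢ (unexposed), nᵢ = n₁ᵢ+n₀ᵢ.
Stratum 1 (< 40): n₁ = 224, n₀ = 106, n = 330; a·n₀/n = 32·106/330 = 10.2788; c·n₁/n = 42·224/330 = 28.5091
Stratum 2 (40–59): n₁ = 394, n₀ = 256, n = 650; a·n₀/n = 168·256/650 = 66.1662; c·n₁/n = 131·394/650 = 79.4062
Stratum 3 (≥ 60): n₁ = 235, n₀ = 135, n = 370; a·n₀/n = 24·135/370 = 8.7568; c·n₁/n = 56·235/370 = 35.5676
RR_MH = (10.2788 + 66.1662 + 8.7568) / (28.5091 + 79.4062 + 35.5676) = 85.2017 / 143.4828 = 0.59381

0.59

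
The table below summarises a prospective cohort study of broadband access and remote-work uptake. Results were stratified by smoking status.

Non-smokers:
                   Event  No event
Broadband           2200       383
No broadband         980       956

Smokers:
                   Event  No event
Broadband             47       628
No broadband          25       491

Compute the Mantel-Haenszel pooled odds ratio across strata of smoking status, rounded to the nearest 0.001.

5.037

OR_MH = Σ(aᵢdᵢ/nᵢ) / Σ(bᵢcᵢ/nᵢ), where nᵢ is the stratum total.
Stratum 1 (Non-smokers): n = 4519; a·d/n = 2200·956/4519 = 465.4127; b·c/n = 383·980/4519 = 83.0582
Stratum 2 (Smokers): n = 1191; a·d/n = 47·491/1191 = 19.3762; b·c/n = 628·25/1191 = 13.1822
OR_MH = (465.4127 + 19.3762) / (83.0582 + 13.1822) = 484.7889 / 96.2404 = 5.03727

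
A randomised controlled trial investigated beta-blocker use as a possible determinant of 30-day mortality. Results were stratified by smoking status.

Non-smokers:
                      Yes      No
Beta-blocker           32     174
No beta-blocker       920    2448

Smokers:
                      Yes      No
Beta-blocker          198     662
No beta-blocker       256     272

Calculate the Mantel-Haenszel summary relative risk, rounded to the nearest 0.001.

RR_MH = Σ(aᵢ·n₀ᵢ/nᵢ) / Σ(cᵢ·n₁ᵢ/nᵢ), with n₁ᵢ = aᵢ+bᵢ (exposed), n₀ᵢ = cᵢ+dᵢ (unexposed), nᵢ = n₁ᵢ+n₀ᵢ.
Stratum 1 (Non-smokers): n₁ = 206, n₀ = 3368, n = 3574; a·n₀/n = 32·3368/3574 = 30.1556; c·n₁/n = 920·206/3574 = 53.0274
Stratum 2 (Smokers): n₁ = 860, n₀ = 528, n = 1388; a·n₀/n = 198·528/1388 = 75.3199; c·n₁/n = 256·860/1388 = 158.6167
RR_MH = (30.1556 + 75.3199) / (53.0274 + 158.6167) = 105.4755 / 211.6441 = 0.49836

0.498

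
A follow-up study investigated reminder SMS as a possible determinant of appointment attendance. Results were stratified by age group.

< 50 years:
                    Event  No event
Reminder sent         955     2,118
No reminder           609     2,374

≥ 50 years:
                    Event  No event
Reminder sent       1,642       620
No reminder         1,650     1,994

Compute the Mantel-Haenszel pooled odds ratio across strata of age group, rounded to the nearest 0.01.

2.40

OR_MH = Σ(aᵢdᵢ/nᵢ) / Σ(bᵢcᵢ/nᵢ), where nᵢ is the stratum total.
Stratum 1 (< 50 years): n = 6056; a·d/n = 955·2374/6056 = 374.3676; b·c/n = 2118·609/6056 = 212.9891
Stratum 2 (≥ 50 years): n = 5906; a·d/n = 1642·1994/5906 = 554.3766; b·c/n = 620·1650/5906 = 173.2137
OR_MH = (374.3676 + 554.3766) / (212.9891 + 173.2137) = 928.7441 / 386.2028 = 2.40481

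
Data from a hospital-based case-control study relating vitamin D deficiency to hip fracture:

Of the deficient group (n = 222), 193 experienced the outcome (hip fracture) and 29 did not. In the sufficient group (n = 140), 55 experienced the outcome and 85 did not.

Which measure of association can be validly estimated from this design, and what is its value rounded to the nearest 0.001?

From the description: a = 193, b = 29, c = 55, d = 85.
This is a hospital-based case-control study: participants were sampled on outcome status, so risks in the source population cannot be estimated directly — relative risk is not valid here. The odds ratio is the appropriate measure.
OR = (a·d)/(b·c) = (193 × 85) / (29 × 55) = 16405 / 1595 = 10.28527

10.285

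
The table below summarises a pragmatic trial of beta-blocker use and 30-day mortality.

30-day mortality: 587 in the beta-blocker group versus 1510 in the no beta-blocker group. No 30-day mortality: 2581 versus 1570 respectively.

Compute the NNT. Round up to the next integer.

4

Risk in treated group = 587/3168 = 0.18529; risk in control = 1510/3080 = 0.49026.
Absolute risk reduction = 0.49026 − 0.18529 = 0.30497
NNT = 1 / ARR = 1 / 0.30497 = 3.279 → round up → 4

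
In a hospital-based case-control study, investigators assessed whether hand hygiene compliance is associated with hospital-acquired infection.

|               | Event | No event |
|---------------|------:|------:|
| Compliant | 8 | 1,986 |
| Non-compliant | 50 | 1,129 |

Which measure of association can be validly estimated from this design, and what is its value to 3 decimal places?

Cells: a = 8, b = 1986, c = 50, d = 1129.
This is a hospital-based case-control study: participants were sampled on outcome status, so risks in the source population cannot be estimated directly — relative risk is not valid here. The odds ratio is the appropriate measure.
OR = (a·d)/(b·c) = (8 × 1129) / (1986 × 50) = 9032 / 99300 = 0.09096

0.091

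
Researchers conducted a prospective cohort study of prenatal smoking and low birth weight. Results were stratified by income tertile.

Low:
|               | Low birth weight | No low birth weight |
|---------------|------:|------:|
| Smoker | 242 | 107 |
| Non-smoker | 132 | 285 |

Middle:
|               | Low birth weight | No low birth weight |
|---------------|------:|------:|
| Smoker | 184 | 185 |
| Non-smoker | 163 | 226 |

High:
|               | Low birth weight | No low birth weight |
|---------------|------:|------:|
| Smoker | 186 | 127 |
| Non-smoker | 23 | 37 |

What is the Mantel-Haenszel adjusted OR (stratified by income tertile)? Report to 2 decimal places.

2.47

OR_MH = Σ(aᵢdᵢ/nᵢ) / Σ(bᵢcᵢ/nᵢ), where nᵢ is the stratum total.
Stratum 1 (Low): n = 766; a·d/n = 242·285/766 = 90.0392; b·c/n = 107·132/766 = 18.4386
Stratum 2 (Middle): n = 758; a·d/n = 184·226/758 = 54.8602; b·c/n = 185·163/758 = 39.7823
Stratum 3 (High): n = 373; a·d/n = 186·37/373 = 18.4504; b·c/n = 127·23/373 = 7.8311
OR_MH = (90.0392 + 54.8602 + 18.4504) / (18.4386 + 39.7823 + 7.8311) = 163.3497 / 66.0521 = 2.47304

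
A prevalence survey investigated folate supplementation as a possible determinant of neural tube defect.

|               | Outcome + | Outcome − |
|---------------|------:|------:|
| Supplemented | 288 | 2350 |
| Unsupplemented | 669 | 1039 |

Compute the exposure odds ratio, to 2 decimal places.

Cells: a = 288, b = 2350, c = 669, d = 1039.
OR = (a·d)/(b·c) = (288 × 1039) / (2350 × 669) = 299232 / 1572150 = 0.19033
Exposure is associated with lower odds of neural tube defect (OR = 0.19 < 1).

0.19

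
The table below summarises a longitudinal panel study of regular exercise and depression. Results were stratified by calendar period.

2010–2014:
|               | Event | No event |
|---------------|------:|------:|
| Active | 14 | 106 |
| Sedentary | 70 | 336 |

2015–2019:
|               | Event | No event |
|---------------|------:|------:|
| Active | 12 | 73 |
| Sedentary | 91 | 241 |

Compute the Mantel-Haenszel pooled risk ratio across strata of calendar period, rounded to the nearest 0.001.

0.590

RR_MH = Σ(aᵢ·n₀ᵢ/nᵢ) / Σ(cᵢ·n₁ᵢ/nᵢ), with n₁ᵢ = aᵢ+bᵢ (exposed), n₀ᵢ = cᵢ+dᵢ (unexposed), nᵢ = n₁ᵢ+n₀ᵢ.
Stratum 1 (2010–2014): n₁ = 120, n₀ = 406, n = 526; a·n₀/n = 14·406/526 = 10.8061; c·n₁/n = 70·120/526 = 15.9696
Stratum 2 (2015–2019): n₁ = 85, n₀ = 332, n = 417; a·n₀/n = 12·332/417 = 9.5540; c·n₁/n = 91·85/417 = 18.5492
RR_MH = (10.8061 + 9.5540) / (15.9696 + 18.5492) = 20.3600 / 34.5187 = 0.58983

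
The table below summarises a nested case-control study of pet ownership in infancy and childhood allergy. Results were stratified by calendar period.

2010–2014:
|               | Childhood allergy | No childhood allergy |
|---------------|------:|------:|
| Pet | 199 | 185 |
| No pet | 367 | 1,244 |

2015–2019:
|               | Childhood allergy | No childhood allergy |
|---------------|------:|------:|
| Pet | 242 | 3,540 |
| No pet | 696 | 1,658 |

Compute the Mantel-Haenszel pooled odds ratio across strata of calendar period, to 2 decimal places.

OR_MH = Σ(aᵢdᵢ/nᵢ) / Σ(bᵢcᵢ/nᵢ), where nᵢ is the stratum total.
Stratum 1 (2010–2014): n = 1995; a·d/n = 199·1244/1995 = 124.0882; b·c/n = 185·367/1995 = 34.0326
Stratum 2 (2015–2019): n = 6136; a·d/n = 242·1658/6136 = 65.3905; b·c/n = 3540·696/6136 = 401.5385
OR_MH = (124.0882 + 65.3905) / (34.0326 + 401.5385) = 189.4787 / 435.5710 = 0.43501

0.44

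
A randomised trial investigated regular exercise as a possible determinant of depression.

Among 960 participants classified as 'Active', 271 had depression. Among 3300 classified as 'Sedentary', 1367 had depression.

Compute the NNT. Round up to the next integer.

8

Risk in treated group = 271/960 = 0.28229; risk in control = 1367/3300 = 0.41424.
Absolute risk reduction = 0.41424 − 0.28229 = 0.13195
NNT = 1 / ARR = 1 / 0.13195 = 7.579 → round up → 8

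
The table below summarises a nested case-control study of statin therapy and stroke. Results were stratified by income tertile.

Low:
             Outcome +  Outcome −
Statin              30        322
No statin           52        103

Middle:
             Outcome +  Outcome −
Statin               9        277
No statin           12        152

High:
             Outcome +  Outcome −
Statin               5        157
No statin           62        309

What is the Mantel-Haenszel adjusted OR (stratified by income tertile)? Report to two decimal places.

0.21

OR_MH = Σ(aᵢdᵢ/nᵢ) / Σ(bᵢcᵢ/nᵢ), where nᵢ is the stratum total.
Stratum 1 (Low): n = 507; a·d/n = 30·103/507 = 6.0947; b·c/n = 322·52/507 = 33.0256
Stratum 2 (Middle): n = 450; a·d/n = 9·152/450 = 3.0400; b·c/n = 277·12/450 = 7.3867
Stratum 3 (High): n = 533; a·d/n = 5·309/533 = 2.8987; b·c/n = 157·62/533 = 18.2627
OR_MH = (6.0947 + 3.0400 + 2.8987) / (33.0256 + 7.3867 + 18.2627) = 12.0334 / 58.6750 = 0.20509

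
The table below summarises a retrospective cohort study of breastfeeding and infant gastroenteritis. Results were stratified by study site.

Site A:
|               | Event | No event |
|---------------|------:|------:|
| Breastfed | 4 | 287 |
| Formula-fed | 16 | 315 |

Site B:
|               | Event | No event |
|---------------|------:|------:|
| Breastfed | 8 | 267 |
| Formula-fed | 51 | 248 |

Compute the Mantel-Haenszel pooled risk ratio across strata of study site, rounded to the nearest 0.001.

RR_MH = Σ(aᵢ·n₀ᵢ/nᵢ) / Σ(cᵢ·n₁ᵢ/nᵢ), with n₁ᵢ = aᵢ+bᵢ (exposed), n₀ᵢ = cᵢ+dᵢ (unexposed), nᵢ = n₁ᵢ+n₀ᵢ.
Stratum 1 (Site A): n₁ = 291, n₀ = 331, n = 622; a·n₀/n = 4·331/622 = 2.1286; c·n₁/n = 16·291/622 = 7.4855
Stratum 2 (Site B): n₁ = 275, n₀ = 299, n = 574; a·n₀/n = 8·299/574 = 4.1672; c·n₁/n = 51·275/574 = 24.4338
RR_MH = (2.1286 + 4.1672) / (7.4855 + 24.4338) = 6.2959 / 31.9193 = 0.19724

0.197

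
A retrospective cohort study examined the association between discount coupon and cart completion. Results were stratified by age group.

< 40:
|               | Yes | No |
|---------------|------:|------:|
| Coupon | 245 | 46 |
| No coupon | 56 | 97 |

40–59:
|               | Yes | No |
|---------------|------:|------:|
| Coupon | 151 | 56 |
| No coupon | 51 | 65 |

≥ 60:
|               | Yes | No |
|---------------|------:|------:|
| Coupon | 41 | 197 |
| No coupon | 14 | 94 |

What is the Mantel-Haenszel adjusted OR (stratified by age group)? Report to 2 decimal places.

4.20

OR_MH = Σ(aᵢdᵢ/nᵢ) / Σ(bᵢcᵢ/nᵢ), where nᵢ is the stratum total.
Stratum 1 (< 40): n = 444; a·d/n = 245·97/444 = 53.5248; b·c/n = 46·56/444 = 5.8018
Stratum 2 (40–59): n = 323; a·d/n = 151·65/323 = 30.3870; b·c/n = 56·51/323 = 8.8421
Stratum 3 (≥ 60): n = 346; a·d/n = 41·94/346 = 11.1387; b·c/n = 197·14/346 = 7.9711
OR_MH = (53.5248 + 30.3870 + 11.1387) / (5.8018 + 8.8421 + 7.9711) = 95.0505 / 22.6150 = 4.20298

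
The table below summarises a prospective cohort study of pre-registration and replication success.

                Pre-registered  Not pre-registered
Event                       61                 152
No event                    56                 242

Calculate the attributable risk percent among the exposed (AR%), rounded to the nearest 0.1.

Reading the table with exposure as columns: a = 61 (Pre-registered, case), b = 56 (Pre-registered, non-case), c = 152 (Not pre-registered, case), d = 242.
Risk in exposed = 61/117 = 0.52137; risk in unexposed = 152/394 = 0.38579.
RR = 0.52137/0.38579 = 1.35144
AR% = (RR − 1)/RR × 100 = (1.35144 − 1)/1.35144 × 100 = 26.0048%

26.0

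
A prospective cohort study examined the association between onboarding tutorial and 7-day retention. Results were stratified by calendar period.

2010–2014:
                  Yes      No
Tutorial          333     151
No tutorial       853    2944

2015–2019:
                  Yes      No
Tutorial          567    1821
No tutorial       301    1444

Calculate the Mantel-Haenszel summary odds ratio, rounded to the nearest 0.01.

2.62

OR_MH = Σ(aᵢdᵢ/nᵢ) / Σ(bᵢcᵢ/nᵢ), where nᵢ is the stratum total.
Stratum 1 (2010–2014): n = 4281; a·d/n = 333·2944/4281 = 229.0007; b·c/n = 151·853/4281 = 30.0871
Stratum 2 (2015–2019): n = 4133; a·d/n = 567·1444/4133 = 198.1002; b·c/n = 1821·301/4133 = 132.6206
OR_MH = (229.0007 + 198.1002) / (30.0871 + 132.6206) = 427.1009 / 162.7077 = 2.62496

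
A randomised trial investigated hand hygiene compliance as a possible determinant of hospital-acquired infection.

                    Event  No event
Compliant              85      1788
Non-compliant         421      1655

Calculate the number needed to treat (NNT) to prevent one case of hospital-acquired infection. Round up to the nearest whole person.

Risk in treated group = 85/1873 = 0.04538; risk in control = 421/2076 = 0.20279.
Absolute risk reduction = 0.20279 − 0.04538 = 0.15741
NNT = 1 / ARR = 1 / 0.15741 = 6.353 → round up → 7

7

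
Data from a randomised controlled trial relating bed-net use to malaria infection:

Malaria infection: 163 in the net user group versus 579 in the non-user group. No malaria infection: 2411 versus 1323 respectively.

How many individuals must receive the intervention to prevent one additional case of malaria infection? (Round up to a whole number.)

5

Risk in treated group = 163/2574 = 0.06333; risk in control = 579/1902 = 0.30442.
Absolute risk reduction = 0.30442 − 0.06333 = 0.24109
NNT = 1 / ARR = 1 / 0.24109 = 4.148 → round up → 5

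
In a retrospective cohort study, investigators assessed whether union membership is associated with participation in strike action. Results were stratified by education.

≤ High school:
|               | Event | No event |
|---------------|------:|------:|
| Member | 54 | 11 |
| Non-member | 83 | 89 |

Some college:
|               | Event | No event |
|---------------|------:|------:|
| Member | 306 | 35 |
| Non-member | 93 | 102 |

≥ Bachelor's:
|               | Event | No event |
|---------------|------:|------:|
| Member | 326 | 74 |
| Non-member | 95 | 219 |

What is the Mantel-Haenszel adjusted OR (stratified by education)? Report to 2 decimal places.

OR_MH = Σ(aᵢdᵢ/nᵢ) / Σ(bᵢcᵢ/nᵢ), where nᵢ is the stratum total.
Stratum 1 (≤ High school): n = 237; a·d/n = 54·89/237 = 20.2785; b·c/n = 11·83/237 = 3.8523
Stratum 2 (Some college): n = 536; a·d/n = 306·102/536 = 58.2313; b·c/n = 35·93/536 = 6.0728
Stratum 3 (≥ Bachelor's): n = 714; a·d/n = 326·219/714 = 99.9916; b·c/n = 74·95/714 = 9.8459
OR_MH = (20.2785 + 58.2313 + 99.9916) / (3.8523 + 6.0728 + 9.8459) = 178.5014 / 19.7710 = 9.02844

9.03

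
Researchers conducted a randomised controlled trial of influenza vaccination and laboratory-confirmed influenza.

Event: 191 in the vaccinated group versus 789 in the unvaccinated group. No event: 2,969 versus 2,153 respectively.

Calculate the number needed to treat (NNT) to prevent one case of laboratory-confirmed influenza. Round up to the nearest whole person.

5

Risk in treated group = 191/3160 = 0.06044; risk in control = 789/2942 = 0.26818.
Absolute risk reduction = 0.26818 − 0.06044 = 0.20774
NNT = 1 / ARR = 1 / 0.20774 = 4.814 → round up → 5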